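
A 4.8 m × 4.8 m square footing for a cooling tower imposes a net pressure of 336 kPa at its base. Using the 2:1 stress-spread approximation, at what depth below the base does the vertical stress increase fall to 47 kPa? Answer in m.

z ≈ 8.03 m

2:1 spreading — at depth z the loaded area has grown by z in each plan dimension:
qB²/(B+z)² = Δσ_z ⇒ z = B(√(q/Δσ_z) − 1) = 4.8×(√(336/47) − 1) = 8.034 m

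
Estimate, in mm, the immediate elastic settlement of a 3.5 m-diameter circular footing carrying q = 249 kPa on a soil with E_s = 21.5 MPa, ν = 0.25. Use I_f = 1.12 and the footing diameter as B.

S_e ≈ 42.6 mm

Immediate (elastic) settlement: S_e = q·B·(1−ν²)/E_s · I_f.
E_s = 21.5 MPa = 21500 kPa.
S_e = 249 × 3.5 × (1 − 0.25²) / 21500 × 1.12
    = 249 × 3.5 × 0.9375 / 21500 × 1.12
    = 0.04256 m = 42.56 mm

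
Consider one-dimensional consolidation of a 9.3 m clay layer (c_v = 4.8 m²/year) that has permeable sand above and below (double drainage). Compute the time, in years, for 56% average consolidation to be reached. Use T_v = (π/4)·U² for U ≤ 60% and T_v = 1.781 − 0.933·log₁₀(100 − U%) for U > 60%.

t ≈ 1.11 years

Drainage path length: H_d = H/2 = 4.65 m (double drainage).
U ≤ 60%: T_v = (π/4)·U² = (π/4)×0.56² = 0.2463.
t = T_v·H_d²/c_v = 0.2463×4.65²/4.8 = 1.11 years.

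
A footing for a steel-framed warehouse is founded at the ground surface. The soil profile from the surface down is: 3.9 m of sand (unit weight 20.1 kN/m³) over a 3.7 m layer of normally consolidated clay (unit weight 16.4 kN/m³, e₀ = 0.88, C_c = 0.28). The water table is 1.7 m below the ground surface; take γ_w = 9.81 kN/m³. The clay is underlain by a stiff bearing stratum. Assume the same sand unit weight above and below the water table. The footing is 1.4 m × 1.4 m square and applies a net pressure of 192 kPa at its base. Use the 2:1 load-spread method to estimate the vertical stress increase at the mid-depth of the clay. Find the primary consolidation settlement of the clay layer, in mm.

Mid-depth of clay below the ground surface: z = 3.9 + 3.7/2 = 5.75 m.
Total vertical stress at mid-clay: σ_v = 20.1×3.9 + 16.4×1.85 = 108.73 kPa.
Pore pressure: u = 9.81×(5.75 − 1.7) = 39.73 kPa.
Initial effective stress: σ'_0 = σ_v − u = 108.73 − 39.73 = 69 kPa.
Stress increase at mid-clay by the 2:1 spreading method:
Δσ = qBL/((B+z)(L+z)) = 192×1.4×1.4/((1.4+5.75)(1.4+5.75)) = 7.3611 kPa
Final effective stress: σ'_f = σ'_0 + Δσ = 69 + 7.3611 = 76.361 kPa.
Normally consolidated clay, so the full stress increment lies on the virgin compression line:
S_c = C_c·H/(1+e₀)·log₁₀(σ'_f/σ'_0) = 0.28×3.7/(1+0.88)×log₁₀(76.361/69)
    = 0.55106 × 0.044023 = 0.02426 m

S_c ≈ 24.3 mm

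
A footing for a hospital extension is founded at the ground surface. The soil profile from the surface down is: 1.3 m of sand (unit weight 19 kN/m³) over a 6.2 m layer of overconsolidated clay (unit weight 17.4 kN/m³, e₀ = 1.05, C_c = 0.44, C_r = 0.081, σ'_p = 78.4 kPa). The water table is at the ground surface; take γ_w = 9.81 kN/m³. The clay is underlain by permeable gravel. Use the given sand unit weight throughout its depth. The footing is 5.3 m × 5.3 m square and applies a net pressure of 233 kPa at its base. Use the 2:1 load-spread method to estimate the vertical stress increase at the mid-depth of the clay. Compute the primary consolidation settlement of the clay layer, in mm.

Mid-depth of clay below the ground surface: z = 1.3 + 6.2/2 = 4.4 m.
Total vertical stress at mid-clay: σ_v = 19×1.3 + 17.4×3.1 = 78.64 kPa.
Pore pressure: u = 9.81×(4.4 − 0) = 43.164 kPa.
Initial effective stress: σ'_0 = σ_v − u = 78.64 − 43.164 = 35.476 kPa.
Stress increase at mid-clay by the 2:1 spreading method:
Δσ = qBL/((B+z)(L+z)) = 233×5.3×5.3/((5.3+4.4)(5.3+4.4)) = 69.561 kPa
Final effective stress: σ'_f = 35.476 + 69.561 = 105.04 kPa.
σ'_f = 105.04 > σ'_p = 78.4 kPa, so the stress path crosses the preconsolidation pressure — recompression up to σ'_p, then virgin compression beyond:
S_c = H/(1+e₀)·[C_r·log₁₀(σ'_p/σ'_0) + C_c·log₁₀(σ'_f/σ'_p)]
    = 6.2/2.05 × [0.081×log₁₀(78.4/35.476) + 0.44×log₁₀(105.04/78.4)]
    = 3.0244 × [0.027895 + 0.055897] = 0.2534 m

S_c ≈ 253 mm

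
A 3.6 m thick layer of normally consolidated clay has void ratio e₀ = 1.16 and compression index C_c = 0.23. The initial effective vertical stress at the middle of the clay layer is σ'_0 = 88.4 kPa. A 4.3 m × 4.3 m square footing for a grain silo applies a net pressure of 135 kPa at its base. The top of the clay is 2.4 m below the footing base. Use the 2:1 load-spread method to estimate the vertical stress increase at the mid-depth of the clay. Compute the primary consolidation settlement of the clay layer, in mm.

Mid-depth of clay below the footing base: z = 2.4 + 3.6/2 = 4.2 m.
Stress increase at mid-clay by the 2:1 spreading method:
Δσ = qBL/((B+z)(L+z)) = 135×4.3×4.3/((4.3+4.2)(4.3+4.2)) = 34.549 kPa
Final effective stress: σ'_f = σ'_0 + Δσ = 88.4 + 34.549 = 122.95 kPa.
Normally consolidated clay, so the full stress increment lies on the virgin compression line:
S_c = C_c·H/(1+e₀)·log₁₀(σ'_f/σ'_0) = 0.23×3.6/(1+1.16)×log₁₀(122.95/88.4)
    = 0.38333 × 0.14328 = 0.05492 m

S_c ≈ 54.9 mm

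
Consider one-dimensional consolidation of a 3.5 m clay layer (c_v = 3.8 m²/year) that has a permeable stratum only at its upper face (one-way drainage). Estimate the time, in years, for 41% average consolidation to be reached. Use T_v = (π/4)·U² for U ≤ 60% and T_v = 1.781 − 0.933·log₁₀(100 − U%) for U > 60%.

t ≈ 0.426 years

Drainage path length: H_d = H = 3.5 m (single drainage).
U ≤ 60%: T_v = (π/4)·U² = (π/4)×0.41² = 0.13203.
t = T_v·H_d²/c_v = 0.13203×3.5²/3.8 = 0.4256 years.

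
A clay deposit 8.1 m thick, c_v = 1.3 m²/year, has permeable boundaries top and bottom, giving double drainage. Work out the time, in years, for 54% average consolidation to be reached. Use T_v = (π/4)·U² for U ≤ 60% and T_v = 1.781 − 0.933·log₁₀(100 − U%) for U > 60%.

t ≈ 2.89 years

Drainage path length: H_d = H/2 = 4.05 m (double drainage).
U ≤ 60%: T_v = (π/4)·U² = (π/4)×0.54² = 0.22902.
t = T_v·H_d²/c_v = 0.22902×4.05²/1.3 = 2.89 years.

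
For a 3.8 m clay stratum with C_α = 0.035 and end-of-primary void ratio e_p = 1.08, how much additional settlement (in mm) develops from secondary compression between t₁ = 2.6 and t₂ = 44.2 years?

S_s ≈ 78.7 mm

Secondary compression: S_s = C_α·H/(1+e_p)·log₁₀(t₂/t₁)
S_s = 0.035×3.8/(1+1.08)×log₁₀(44.2/2.6)
    = 0.06394 × 1.23 = 0.07868 m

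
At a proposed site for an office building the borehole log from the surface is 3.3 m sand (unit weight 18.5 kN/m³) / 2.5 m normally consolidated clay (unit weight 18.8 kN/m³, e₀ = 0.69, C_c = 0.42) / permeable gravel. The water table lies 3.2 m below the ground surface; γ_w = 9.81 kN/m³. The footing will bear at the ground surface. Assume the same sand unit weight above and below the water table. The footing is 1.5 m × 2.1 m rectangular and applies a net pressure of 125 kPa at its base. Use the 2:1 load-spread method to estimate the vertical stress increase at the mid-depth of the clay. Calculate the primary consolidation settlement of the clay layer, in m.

S_c ≈ 0.0347 m

Mid-depth of clay below the ground surface: z = 3.3 + 2.5/2 = 4.55 m.
Total vertical stress at mid-clay: σ_v = 18.5×3.3 + 18.8×1.25 = 84.55 kPa.
Pore pressure: u = 9.81×(4.55 − 3.2) = 13.244 kPa.
Initial effective stress: σ'_0 = σ_v − u = 84.55 − 13.244 = 71.306 kPa.
Stress increase at mid-clay by the 2:1 spreading method:
Δσ = qBL/((B+z)(L+z)) = 125×1.5×2.1/((1.5+4.55)(2.1+4.55)) = 9.7869 kPa
Final effective stress: σ'_f = σ'_0 + Δσ = 71.306 + 9.7869 = 81.093 kPa.
Normally consolidated clay, so the full stress increment lies on the virgin compression line:
S_c = C_c·H/(1+e₀)·log₁₀(σ'_f/σ'_0) = 0.42×2.5/(1+0.69)×log₁₀(81.093/71.306)
    = 0.6213 × 0.055857 = 0.0347 m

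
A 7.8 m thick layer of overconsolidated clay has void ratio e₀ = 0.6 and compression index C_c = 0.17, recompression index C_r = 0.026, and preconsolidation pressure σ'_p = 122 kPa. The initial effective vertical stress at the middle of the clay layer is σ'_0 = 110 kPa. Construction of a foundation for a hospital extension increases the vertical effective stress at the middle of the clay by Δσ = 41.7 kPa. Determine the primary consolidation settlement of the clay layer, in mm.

S_c ≈ 84.1 mm

Final effective stress: σ'_f = 110 + 41.7 = 151.7 kPa.
σ'_f = 151.7 > σ'_p = 122 kPa, so the stress path crosses the preconsolidation pressure — recompression up to σ'_p, then virgin compression beyond:
S_c = H/(1+e₀)·[C_r·log₁₀(σ'_p/σ'_0) + C_c·log₁₀(σ'_f/σ'_p)]
    = 7.8/1.6 × [0.026×log₁₀(122/110) + 0.17×log₁₀(151.7/122)]
    = 4.875 × [0.0011691 + 0.016086] = 0.08412 m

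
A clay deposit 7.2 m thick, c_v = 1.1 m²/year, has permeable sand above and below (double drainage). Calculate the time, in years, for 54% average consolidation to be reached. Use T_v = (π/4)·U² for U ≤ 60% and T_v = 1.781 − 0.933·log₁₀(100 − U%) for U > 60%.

Drainage path length: H_d = H/2 = 3.6 m (double drainage).
U ≤ 60%: T_v = (π/4)·U² = (π/4)×0.54² = 0.22902.
t = T_v·H_d²/c_v = 0.22902×3.6²/1.1 = 2.698 years.

t ≈ 2.7 years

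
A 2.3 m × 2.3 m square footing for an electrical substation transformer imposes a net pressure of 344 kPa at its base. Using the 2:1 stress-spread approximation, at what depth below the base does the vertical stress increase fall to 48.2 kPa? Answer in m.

2:1 spreading — at depth z the loaded area has grown by z in each plan dimension:
qB²/(B+z)² = Δσ_z ⇒ z = B(√(q/Δσ_z) − 1) = 2.3×(√(344/48.2) − 1) = 3.844 m

z ≈ 3.84 m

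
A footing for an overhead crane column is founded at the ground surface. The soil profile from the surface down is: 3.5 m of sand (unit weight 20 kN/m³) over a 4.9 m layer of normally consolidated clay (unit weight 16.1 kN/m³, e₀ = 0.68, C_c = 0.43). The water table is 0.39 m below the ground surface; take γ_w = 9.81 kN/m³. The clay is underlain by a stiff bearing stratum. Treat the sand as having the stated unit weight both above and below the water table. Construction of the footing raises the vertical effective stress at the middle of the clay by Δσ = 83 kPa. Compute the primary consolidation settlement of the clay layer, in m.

S_c ≈ 0.502 m

Mid-depth of clay below the ground surface: z = 3.5 + 4.9/2 = 5.95 m.
Total vertical stress at mid-clay: σ_v = 20×3.5 + 16.1×2.45 = 109.45 kPa.
Pore pressure: u = 9.81×(5.95 − 0.39) = 54.544 kPa.
Initial effective stress: σ'_0 = σ_v − u = 109.45 − 54.544 = 54.906 kPa.
Final effective stress: σ'_f = σ'_0 + Δσ = 54.906 + 83 = 137.91 kPa.
Normally consolidated clay, so the full stress increment lies on the virgin compression line:
S_c = C_c·H/(1+e₀)·log₁₀(σ'_f/σ'_0) = 0.43×4.9/(1+0.68)×log₁₀(137.91/54.906)
    = 1.2542 × 0.39998 = 0.5017 m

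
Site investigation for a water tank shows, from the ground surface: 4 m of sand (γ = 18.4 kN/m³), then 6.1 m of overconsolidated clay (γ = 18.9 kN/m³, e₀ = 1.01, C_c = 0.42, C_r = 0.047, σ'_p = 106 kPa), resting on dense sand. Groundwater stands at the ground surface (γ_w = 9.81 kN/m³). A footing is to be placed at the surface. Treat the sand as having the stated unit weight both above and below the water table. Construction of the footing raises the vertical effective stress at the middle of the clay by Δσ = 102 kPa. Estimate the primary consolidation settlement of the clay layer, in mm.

Mid-depth of clay below the ground surface: z = 4 + 6.1/2 = 7.05 m.
Total vertical stress at mid-clay: σ_v = 18.4×4 + 18.9×3.05 = 131.24 kPa.
Pore pressure: u = 9.81×(7.05 − 0) = 69.16 kPa.
Initial effective stress: σ'_0 = σ_v − u = 131.24 − 69.16 = 62.08 kPa.
Final effective stress: σ'_f = 62.08 + 102 = 164.08 kPa.
σ'_f = 164.08 > σ'_p = 106 kPa, so the stress path crosses the preconsolidation pressure — recompression up to σ'_p, then virgin compression beyond:
S_c = H/(1+e₀)·[C_r·log₁₀(σ'_p/σ'_0) + C_c·log₁₀(σ'_f/σ'_p)]
    = 6.1/2.01 × [0.047×log₁₀(106/62.08) + 0.42×log₁₀(164.08/106)]
    = 3.0348 × [0.010921 + 0.079695] = 0.275 m

S_c ≈ 275 mm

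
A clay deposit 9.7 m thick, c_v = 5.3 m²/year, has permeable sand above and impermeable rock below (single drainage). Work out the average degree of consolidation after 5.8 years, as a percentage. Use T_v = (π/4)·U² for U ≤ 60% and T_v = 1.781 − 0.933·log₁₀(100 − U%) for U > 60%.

U ≈ 63.8 %

Drainage path length: H_d = H = 9.7 m (single drainage).
T_v = c_v·t/H_d² = 5.3×5.8/9.7² = 0.32671.
T_v = 0.32671 corresponds to the U > 60% branch:
U = 1 − 10^((1.781 − T_v)/0.933)/100 = 0.638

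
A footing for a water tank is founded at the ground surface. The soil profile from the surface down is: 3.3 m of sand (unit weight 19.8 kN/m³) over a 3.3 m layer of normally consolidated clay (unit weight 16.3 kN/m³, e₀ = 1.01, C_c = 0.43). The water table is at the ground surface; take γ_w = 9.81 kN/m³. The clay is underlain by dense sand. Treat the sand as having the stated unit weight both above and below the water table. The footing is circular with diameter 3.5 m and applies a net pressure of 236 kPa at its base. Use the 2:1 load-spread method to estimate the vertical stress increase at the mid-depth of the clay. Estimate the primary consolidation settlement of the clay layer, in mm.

S_c ≈ 201 mm

Mid-depth of clay below the ground surface: z = 3.3 + 3.3/2 = 4.95 m.
Total vertical stress at mid-clay: σ_v = 19.8×3.3 + 16.3×1.65 = 92.235 kPa.
Pore pressure: u = 9.81×(4.95 − 0) = 48.56 kPa.
Initial effective stress: σ'_0 = σ_v − u = 92.235 − 48.56 = 43.675 kPa.
Stress increase at mid-clay by the 2:1 spreading method:
Δσ ≈ qD²/(D+z)² = 236×3.5²/(3.5+4.95)² = 40.489 kPa
Final effective stress: σ'_f = σ'_0 + Δσ = 43.675 + 40.489 = 84.164 kPa.
Normally consolidated clay, so the full stress increment lies on the virgin compression line:
S_c = C_c·H/(1+e₀)·log₁₀(σ'_f/σ'_0) = 0.43×3.3/(1+1.01)×log₁₀(84.164/43.675)
    = 0.70597 × 0.28489 = 0.2011 m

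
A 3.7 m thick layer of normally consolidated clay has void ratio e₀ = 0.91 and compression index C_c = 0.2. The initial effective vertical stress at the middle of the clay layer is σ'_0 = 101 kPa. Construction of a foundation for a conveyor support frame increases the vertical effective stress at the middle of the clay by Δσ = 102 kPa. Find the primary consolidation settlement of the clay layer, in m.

S_c ≈ 0.117 m

Final effective stress: σ'_f = σ'_0 + Δσ = 101 + 102 = 203 kPa.
Normally consolidated clay, so the full stress increment lies on the virgin compression line:
S_c = C_c·H/(1+e₀)·log₁₀(σ'_f/σ'_0) = 0.2×3.7/(1+0.91)×log₁₀(203/101)
    = 0.38743 × 0.30317 = 0.1175 m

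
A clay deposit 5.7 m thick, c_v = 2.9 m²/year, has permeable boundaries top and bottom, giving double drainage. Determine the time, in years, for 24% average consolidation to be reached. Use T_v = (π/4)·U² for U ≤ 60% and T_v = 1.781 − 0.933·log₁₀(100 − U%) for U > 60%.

Drainage path length: H_d = H/2 = 2.85 m (double drainage).
U ≤ 60%: T_v = (π/4)·U² = (π/4)×0.24² = 0.045239.
t = T_v·H_d²/c_v = 0.045239×2.85²/2.9 = 0.1267 years.

t ≈ 0.127 years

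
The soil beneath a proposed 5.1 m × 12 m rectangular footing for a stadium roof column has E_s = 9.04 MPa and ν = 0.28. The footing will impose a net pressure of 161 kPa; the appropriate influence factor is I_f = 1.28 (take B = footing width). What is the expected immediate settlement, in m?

Immediate (elastic) settlement: S_e = q·B·(1−ν²)/E_s · I_f.
E_s = 9.04 MPa = 9040 kPa.
S_e = 161 × 5.1 × (1 − 0.28²) / 9040 × 1.28
    = 161 × 5.1 × 0.9216 / 9040 × 1.28
    = 0.1071 m

S_e ≈ 0.107 m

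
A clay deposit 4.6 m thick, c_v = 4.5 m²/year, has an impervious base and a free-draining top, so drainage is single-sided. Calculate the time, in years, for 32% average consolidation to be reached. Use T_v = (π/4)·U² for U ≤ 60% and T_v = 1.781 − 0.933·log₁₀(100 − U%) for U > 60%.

Drainage path length: H_d = H = 4.6 m (single drainage).
U ≤ 60%: T_v = (π/4)·U² = (π/4)×0.32² = 0.080425.
t = T_v·H_d²/c_v = 0.080425×4.6²/4.5 = 0.3782 years.

t ≈ 0.378 years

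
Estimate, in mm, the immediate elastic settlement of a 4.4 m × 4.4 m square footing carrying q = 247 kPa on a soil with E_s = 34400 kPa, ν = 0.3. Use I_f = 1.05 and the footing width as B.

S_e ≈ 30.2 mm

Immediate (elastic) settlement: S_e = q·B·(1−ν²)/E_s · I_f.
S_e = 247 × 4.4 × (1 − 0.3²) / 34400 × 1.05
    = 247 × 4.4 × 0.91 / 34400 × 1.05
    = 0.03019 m = 30.19 mm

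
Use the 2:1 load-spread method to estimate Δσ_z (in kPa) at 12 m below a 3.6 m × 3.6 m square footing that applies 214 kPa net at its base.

Δσ_z ≈ 11.4 kPa

By the 2:1 method the load spreads at 1 horizontal : 2 vertical, so at depth z the loaded area has grown by z in each plan dimension:
Δσ = qBL/((B+z)(L+z)) = 214×3.6×3.6/((3.6+12)(3.6+12)) = 11.396 kPa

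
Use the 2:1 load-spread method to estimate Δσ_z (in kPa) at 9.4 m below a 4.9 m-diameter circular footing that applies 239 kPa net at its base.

Δσ_z ≈ 28.1 kPa

By the 2:1 method the load spreads at 1 horizontal : 2 vertical, so at depth z the loaded area has grown by z in each plan dimension:
Δσ ≈ qD²/(D+z)² = 239×4.9²/(4.9+9.4)² = 28.062 kPa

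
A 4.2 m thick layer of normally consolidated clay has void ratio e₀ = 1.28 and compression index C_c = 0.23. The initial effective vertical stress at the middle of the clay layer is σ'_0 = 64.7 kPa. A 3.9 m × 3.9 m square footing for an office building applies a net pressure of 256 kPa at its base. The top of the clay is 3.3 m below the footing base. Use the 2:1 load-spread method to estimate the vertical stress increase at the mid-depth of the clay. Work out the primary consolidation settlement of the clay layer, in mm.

Mid-depth of clay below the footing base: z = 3.3 + 4.2/2 = 5.4 m.
Stress increase at mid-clay by the 2:1 spreading method:
Δσ = qBL/((B+z)(L+z)) = 256×3.9×3.9/((3.9+5.4)(3.9+5.4)) = 45.02 kPa
Final effective stress: σ'_f = σ'_0 + Δσ = 64.7 + 45.02 = 109.72 kPa.
Normally consolidated clay, so the full stress increment lies on the virgin compression line:
S_c = C_c·H/(1+e₀)·log₁₀(σ'_f/σ'_0) = 0.23×4.2/(1+1.28)×log₁₀(109.72/64.7)
    = 0.42368 × 0.22938 = 0.09718 m

S_c ≈ 97.2 mm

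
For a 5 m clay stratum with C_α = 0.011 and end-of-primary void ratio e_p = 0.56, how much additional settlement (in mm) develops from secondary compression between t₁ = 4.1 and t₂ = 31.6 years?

Secondary compression: S_s = C_α·H/(1+e_p)·log₁₀(t₂/t₁)
S_s = 0.011×5/(1+0.56)×log₁₀(31.6/4.1)
    = 0.03526 × 0.8869 = 0.03127 m

S_s ≈ 31.3 mm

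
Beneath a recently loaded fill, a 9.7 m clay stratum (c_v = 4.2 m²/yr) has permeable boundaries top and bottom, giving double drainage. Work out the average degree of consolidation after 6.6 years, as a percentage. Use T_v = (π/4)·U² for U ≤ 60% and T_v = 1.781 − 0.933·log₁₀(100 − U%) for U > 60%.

Drainage path length: H_d = H/2 = 4.85 m (double drainage).
T_v = c_v·t/H_d² = 4.2×6.6/4.85² = 1.1784.
T_v = 1.1784 corresponds to the U > 60% branch:
U = 1 − 10^((1.781 − T_v)/0.933)/100 = 0.9558

U ≈ 95.6 %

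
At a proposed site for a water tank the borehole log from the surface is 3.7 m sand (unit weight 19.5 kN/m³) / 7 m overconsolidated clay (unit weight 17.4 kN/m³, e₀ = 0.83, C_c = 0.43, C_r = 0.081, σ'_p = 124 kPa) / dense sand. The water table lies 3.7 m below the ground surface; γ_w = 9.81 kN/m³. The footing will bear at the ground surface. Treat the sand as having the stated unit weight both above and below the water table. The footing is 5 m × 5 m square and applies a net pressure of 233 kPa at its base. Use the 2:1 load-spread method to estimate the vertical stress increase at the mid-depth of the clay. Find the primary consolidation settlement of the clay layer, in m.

S_c ≈ 0.106 m

Mid-depth of clay below the ground surface: z = 3.7 + 7/2 = 7.2 m.
Total vertical stress at mid-clay: σ_v = 19.5×3.7 + 17.4×3.5 = 133.05 kPa.
Pore pressure: u = 9.81×(7.2 − 3.7) = 34.335 kPa.
Initial effective stress: σ'_0 = σ_v − u = 133.05 − 34.335 = 98.715 kPa.
Stress increase at mid-clay by the 2:1 spreading method:
Δσ = qBL/((B+z)(L+z)) = 233×5×5/((5+7.2)(5+7.2)) = 39.136 kPa
Final effective stress: σ'_f = 98.715 + 39.136 = 137.85 kPa.
σ'_f = 137.85 > σ'_p = 124 kPa, so the stress path crosses the preconsolidation pressure — recompression up to σ'_p, then virgin compression beyond:
S_c = H/(1+e₀)·[C_r·log₁₀(σ'_p/σ'_0) + C_c·log₁₀(σ'_f/σ'_p)]
    = 7/1.83 × [0.081×log₁₀(124/98.715) + 0.43×log₁₀(137.85/124)]
    = 3.8251 × [0.0080221 + 0.019774] = 0.1063 m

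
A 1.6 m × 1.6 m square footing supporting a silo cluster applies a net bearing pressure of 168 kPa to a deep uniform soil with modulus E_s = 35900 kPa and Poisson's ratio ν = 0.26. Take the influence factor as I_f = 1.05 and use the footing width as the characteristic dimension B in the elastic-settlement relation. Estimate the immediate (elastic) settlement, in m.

Immediate (elastic) settlement: S_e = q·B·(1−ν²)/E_s · I_f.
S_e = 168 × 1.6 × (1 − 0.26²) / 35900 × 1.05
    = 168 × 1.6 × 0.9324 / 35900 × 1.05
    = 0.00733 m

S_e ≈ 0.00733 m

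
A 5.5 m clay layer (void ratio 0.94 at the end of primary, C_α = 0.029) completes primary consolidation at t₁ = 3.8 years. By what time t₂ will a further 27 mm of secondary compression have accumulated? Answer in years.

S_s = C_α·H/(1+e_p)·log₁₀(t₂/t₁) ⇒ log₁₀(t₂/t₁) = S_s·(1+e_p)/(C_α·H).
log₁₀(t₂/t₁) = 0.027 × (1+0.94) / (0.029×5.5) = 0.3284
t₂ = t₁ × 10^0.3284 = 3.8 × 2.13 = 8.094 years

t₂ ≈ 8.09 years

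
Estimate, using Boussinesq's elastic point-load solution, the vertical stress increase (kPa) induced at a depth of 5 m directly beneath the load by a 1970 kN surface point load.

Boussinesq vertical stress below a point load on an elastic half-space:
Δσ_z = 3P/(2πz²) · [1 + (r/z)²]^(−5/2)
r/z = 0/5 = 0; [1+(r/z)²]^(−5/2) = 1.
Δσ_z = 3×1970/(2π×5²) × 1 = 37.624 × 1 = 37.62 kPa

Δσ_z ≈ 37.6 kPa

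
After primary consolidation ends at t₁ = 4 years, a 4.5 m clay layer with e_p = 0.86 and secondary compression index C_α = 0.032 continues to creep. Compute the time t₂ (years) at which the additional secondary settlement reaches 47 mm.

S_s = C_α·H/(1+e_p)·log₁₀(t₂/t₁) ⇒ log₁₀(t₂/t₁) = S_s·(1+e_p)/(C_α·H).
log₁₀(t₂/t₁) = 0.047 × (1+0.86) / (0.032×4.5) = 0.6071
t₂ = t₁ × 10^0.6071 = 4 × 4.047 = 16.19 years

t₂ ≈ 16.2 years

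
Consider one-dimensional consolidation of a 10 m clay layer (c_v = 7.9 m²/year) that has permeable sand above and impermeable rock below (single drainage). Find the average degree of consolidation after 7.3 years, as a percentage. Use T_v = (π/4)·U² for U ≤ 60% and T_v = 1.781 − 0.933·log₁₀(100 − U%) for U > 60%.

Drainage path length: H_d = H = 10 m (single drainage).
T_v = c_v·t/H_d² = 7.9×7.3/10² = 0.5767.
T_v = 0.5767 corresponds to the U > 60% branch:
U = 1 − 10^((1.781 − T_v)/0.933)/100 = 0.8047

U ≈ 80.5 %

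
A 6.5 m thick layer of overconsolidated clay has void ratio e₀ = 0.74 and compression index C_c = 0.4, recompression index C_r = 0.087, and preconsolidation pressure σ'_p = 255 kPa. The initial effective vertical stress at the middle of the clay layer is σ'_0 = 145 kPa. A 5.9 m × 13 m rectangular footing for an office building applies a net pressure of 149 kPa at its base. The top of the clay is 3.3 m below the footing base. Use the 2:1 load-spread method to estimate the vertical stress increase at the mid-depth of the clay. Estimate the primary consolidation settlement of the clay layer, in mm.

Mid-depth of clay below the footing base: z = 3.3 + 6.5/2 = 6.55 m.
Stress increase at mid-clay by the 2:1 spreading method:
Δσ = qBL/((B+z)(L+z)) = 149×5.9×13/((5.9+6.55)(13+6.55)) = 46.953 kPa
Final effective stress: σ'_f = 145 + 46.953 = 191.95 kPa.
σ'_f = 191.95 ≤ σ'_p = 255 kPa, so the clay remains overconsolidated and only the recompression index applies:
S_c = C_r·H/(1+e₀)·log₁₀(σ'_f/σ'_0) = 0.087×6.5/1.74×log₁₀(191.95/145)
    = 0.325 × 0.12182 = 0.03959 m

S_c ≈ 39.6 mm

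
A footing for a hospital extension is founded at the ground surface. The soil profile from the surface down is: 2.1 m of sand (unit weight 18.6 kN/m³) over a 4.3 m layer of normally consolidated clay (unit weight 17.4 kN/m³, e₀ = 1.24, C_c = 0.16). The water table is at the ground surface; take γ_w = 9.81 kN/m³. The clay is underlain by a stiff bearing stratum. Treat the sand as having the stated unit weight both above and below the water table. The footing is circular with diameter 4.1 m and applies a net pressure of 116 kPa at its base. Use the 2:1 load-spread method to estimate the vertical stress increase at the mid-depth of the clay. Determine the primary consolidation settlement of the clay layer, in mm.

Mid-depth of clay below the ground surface: z = 2.1 + 4.3/2 = 4.25 m.
Total vertical stress at mid-clay: σ_v = 18.6×2.1 + 17.4×2.15 = 76.47 kPa.
Pore pressure: u = 9.81×(4.25 − 0) = 41.693 kPa.
Initial effective stress: σ'_0 = σ_v − u = 76.47 − 41.693 = 34.777 kPa.
Stress increase at mid-clay by the 2:1 spreading method:
Δσ ≈ qD²/(D+z)² = 116×4.1²/(4.1+4.25)² = 27.967 kPa
Final effective stress: σ'_f = σ'_0 + Δσ = 34.777 + 27.967 = 62.744 kPa.
Normally consolidated clay, so the full stress increment lies on the virgin compression line:
S_c = C_c·H/(1+e₀)·log₁₀(σ'_f/σ'_0) = 0.16×4.3/(1+1.24)×log₁₀(62.744/34.777)
    = 0.30714 × 0.25628 = 0.07871 m

S_c ≈ 78.7 mm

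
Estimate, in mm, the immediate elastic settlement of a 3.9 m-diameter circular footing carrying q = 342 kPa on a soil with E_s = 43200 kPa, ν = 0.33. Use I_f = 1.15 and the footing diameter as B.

S_e ≈ 31.6 mm

Immediate (elastic) settlement: S_e = q·B·(1−ν²)/E_s · I_f.
S_e = 342 × 3.9 × (1 − 0.33²) / 43200 × 1.15
    = 342 × 3.9 × 0.8911 / 43200 × 1.15
    = 0.03164 m = 31.64 mm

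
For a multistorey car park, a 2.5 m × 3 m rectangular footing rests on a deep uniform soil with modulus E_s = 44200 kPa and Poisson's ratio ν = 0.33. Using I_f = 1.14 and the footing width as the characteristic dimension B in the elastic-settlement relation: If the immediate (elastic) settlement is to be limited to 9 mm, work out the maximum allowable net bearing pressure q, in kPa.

q ≈ 157 kPa

S_e = q·B·(1−ν²)/E_s · I_f  ⇒  q = S_e·E_s / (B·(1−ν²)·I_f).
q = 0.009 × 44200 / (2.5 × 0.8911 × 1.14) = 156.6 kPa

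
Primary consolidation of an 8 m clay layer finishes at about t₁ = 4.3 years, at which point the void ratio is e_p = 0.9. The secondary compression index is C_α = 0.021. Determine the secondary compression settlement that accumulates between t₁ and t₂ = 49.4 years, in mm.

Secondary compression: S_s = C_α·H/(1+e_p)·log₁₀(t₂/t₁)
S_s = 0.021×8/(1+0.9)×log₁₀(49.4/4.3)
    = 0.08842 × 1.06 = 0.09375 m

S_s ≈ 93.7 mm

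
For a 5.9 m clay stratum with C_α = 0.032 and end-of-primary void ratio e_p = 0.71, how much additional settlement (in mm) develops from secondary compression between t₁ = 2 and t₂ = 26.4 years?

Secondary compression: S_s = C_α·H/(1+e_p)·log₁₀(t₂/t₁)
S_s = 0.032×5.9/(1+0.71)×log₁₀(26.4/2)
    = 0.1104 × 1.121 = 0.1237 m

S_s ≈ 124 mm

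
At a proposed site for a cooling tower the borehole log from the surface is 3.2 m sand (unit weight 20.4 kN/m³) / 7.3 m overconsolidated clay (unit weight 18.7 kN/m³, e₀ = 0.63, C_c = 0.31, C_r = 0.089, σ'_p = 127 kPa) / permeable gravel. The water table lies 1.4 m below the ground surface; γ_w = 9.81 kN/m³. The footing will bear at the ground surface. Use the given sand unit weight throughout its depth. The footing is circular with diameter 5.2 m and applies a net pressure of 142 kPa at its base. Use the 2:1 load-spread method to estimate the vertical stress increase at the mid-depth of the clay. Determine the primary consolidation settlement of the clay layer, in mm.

Mid-depth of clay below the ground surface: z = 3.2 + 7.3/2 = 6.85 m.
Total vertical stress at mid-clay: σ_v = 20.4×3.2 + 18.7×3.65 = 133.53 kPa.
Pore pressure: u = 9.81×(6.85 − 1.4) = 53.465 kPa.
Initial effective stress: σ'_0 = σ_v − u = 133.53 − 53.465 = 80.065 kPa.
Stress increase at mid-clay by the 2:1 spreading method:
Δσ ≈ qD²/(D+z)² = 142×5.2²/(5.2+6.85)² = 26.444 kPa
Final effective stress: σ'_f = 80.065 + 26.444 = 106.51 kPa.
σ'_f = 106.51 ≤ σ'_p = 127 kPa, so the clay remains overconsolidated and only the recompression index applies:
S_c = C_r·H/(1+e₀)·log₁₀(σ'_f/σ'_0) = 0.089×7.3/1.63×log₁₀(106.51/80.065)
    = 0.39859 × 0.12395 = 0.0494 m

S_c ≈ 49.4 mm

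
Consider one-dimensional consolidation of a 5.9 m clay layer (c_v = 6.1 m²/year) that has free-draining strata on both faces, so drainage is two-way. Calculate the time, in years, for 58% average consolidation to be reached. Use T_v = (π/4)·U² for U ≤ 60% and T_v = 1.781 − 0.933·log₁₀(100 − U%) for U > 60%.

t ≈ 0.377 years

Drainage path length: H_d = H/2 = 2.95 m (double drainage).
U ≤ 60%: T_v = (π/4)·U² = (π/4)×0.58² = 0.26421.
t = T_v·H_d²/c_v = 0.26421×2.95²/6.1 = 0.3769 years.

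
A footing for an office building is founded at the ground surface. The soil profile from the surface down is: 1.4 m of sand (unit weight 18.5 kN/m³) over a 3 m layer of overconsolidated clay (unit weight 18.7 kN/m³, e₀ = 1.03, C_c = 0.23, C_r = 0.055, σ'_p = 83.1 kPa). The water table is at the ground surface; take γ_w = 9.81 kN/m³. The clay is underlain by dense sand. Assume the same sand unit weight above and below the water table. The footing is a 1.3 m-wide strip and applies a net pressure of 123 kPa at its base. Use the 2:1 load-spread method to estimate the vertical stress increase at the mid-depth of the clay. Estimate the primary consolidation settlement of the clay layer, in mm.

Mid-depth of clay below the ground surface: z = 1.4 + 3/2 = 2.9 m.
Total vertical stress at mid-clay: σ_v = 18.5×1.4 + 18.7×1.5 = 53.95 kPa.
Pore pressure: u = 9.81×(2.9 − 0) = 28.449 kPa.
Initial effective stress: σ'_0 = σ_v − u = 53.95 − 28.449 = 25.501 kPa.
Stress increase at mid-clay by the 2:1 spreading method:
Δσ = qB/(B+z) = 123×1.3/(1.3+2.9) = 38.071 kPa
Final effective stress: σ'_f = 25.501 + 38.071 = 63.572 kPa.
σ'_f = 63.572 ≤ σ'_p = 83.1 kPa, so the clay remains overconsolidated and only the recompression index applies:
S_c = C_r·H/(1+e₀)·log₁₀(σ'_f/σ'_0) = 0.055×3/2.03×log₁₀(63.572/25.501)
    = 0.081279 × 0.39671 = 0.03224 m

S_c ≈ 32.2 mm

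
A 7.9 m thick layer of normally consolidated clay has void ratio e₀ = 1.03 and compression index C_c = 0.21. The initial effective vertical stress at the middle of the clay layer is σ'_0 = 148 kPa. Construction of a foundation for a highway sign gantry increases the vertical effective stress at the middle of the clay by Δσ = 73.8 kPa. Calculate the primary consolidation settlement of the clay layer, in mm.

Final effective stress: σ'_f = σ'_0 + Δσ = 148 + 73.8 = 221.8 kPa.
Normally consolidated clay, so the full stress increment lies on the virgin compression line:
S_c = C_c·H/(1+e₀)·log₁₀(σ'_f/σ'_0) = 0.21×7.9/(1+1.03)×log₁₀(221.8/148)
    = 0.81724 × 0.1757 = 0.1436 m

S_c ≈ 144 mm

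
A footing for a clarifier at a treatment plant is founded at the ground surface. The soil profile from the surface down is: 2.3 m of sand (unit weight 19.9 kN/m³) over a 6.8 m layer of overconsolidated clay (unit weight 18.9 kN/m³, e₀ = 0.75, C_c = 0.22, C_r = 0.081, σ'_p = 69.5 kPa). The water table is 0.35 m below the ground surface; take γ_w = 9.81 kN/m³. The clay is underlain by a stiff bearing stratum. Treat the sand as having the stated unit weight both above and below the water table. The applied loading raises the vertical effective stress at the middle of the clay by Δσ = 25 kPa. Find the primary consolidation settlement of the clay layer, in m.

Mid-depth of clay below the ground surface: z = 2.3 + 6.8/2 = 5.7 m.
Total vertical stress at mid-clay: σ_v = 19.9×2.3 + 18.9×3.4 = 110.03 kPa.
Pore pressure: u = 9.81×(5.7 − 0.35) = 52.483 kPa.
Initial effective stress: σ'_0 = σ_v − u = 110.03 − 52.483 = 57.547 kPa.
Final effective stress: σ'_f = 57.547 + 25 = 82.547 kPa.
σ'_f = 82.547 > σ'_p = 69.5 kPa, so the stress path crosses the preconsolidation pressure — recompression up to σ'_p, then virgin compression beyond:
S_c = H/(1+e₀)·[C_r·log₁₀(σ'_p/σ'_0) + C_c·log₁₀(σ'_f/σ'_p)]
    = 6.8/1.75 × [0.081×log₁₀(69.5/57.547) + 0.22×log₁₀(82.547/69.5)]
    = 3.8857 × [0.0066389 + 0.016438] = 0.08967 m

S_c ≈ 0.0897 m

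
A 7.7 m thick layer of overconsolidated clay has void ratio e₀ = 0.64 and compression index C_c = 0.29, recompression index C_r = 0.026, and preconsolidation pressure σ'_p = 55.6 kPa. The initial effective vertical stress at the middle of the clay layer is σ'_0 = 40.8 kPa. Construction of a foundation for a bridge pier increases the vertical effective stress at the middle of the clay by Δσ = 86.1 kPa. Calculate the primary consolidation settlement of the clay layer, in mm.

Final effective stress: σ'_f = 40.8 + 86.1 = 126.9 kPa.
σ'_f = 126.9 > σ'_p = 55.6 kPa, so the stress path crosses the preconsolidation pressure — recompression up to σ'_p, then virgin compression beyond:
S_c = H/(1+e₀)·[C_r·log₁₀(σ'_p/σ'_0) + C_c·log₁₀(σ'_f/σ'_p)]
    = 7.7/1.64 × [0.026×log₁₀(55.6/40.8) + 0.29×log₁₀(126.9/55.6)]
    = 4.6951 × [0.0034948 + 0.10393] = 0.5044 m

S_c ≈ 504 mm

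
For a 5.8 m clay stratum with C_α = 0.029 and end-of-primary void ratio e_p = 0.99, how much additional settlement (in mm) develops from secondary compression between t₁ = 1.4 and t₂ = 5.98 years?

S_s ≈ 53.3 mm

Secondary compression: S_s = C_α·H/(1+e_p)·log₁₀(t₂/t₁)
S_s = 0.029×5.8/(1+0.99)×log₁₀(5.98/1.4)
    = 0.08452 × 0.6306 = 0.0533 m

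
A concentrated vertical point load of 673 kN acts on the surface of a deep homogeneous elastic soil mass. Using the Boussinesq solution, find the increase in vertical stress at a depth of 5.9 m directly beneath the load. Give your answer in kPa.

Boussinesq vertical stress below a point load on an elastic half-space:
Δσ_z = 3P/(2πz²) · [1 + (r/z)²]^(−5/2)
r/z = 0/5.9 = 0; [1+(r/z)²]^(−5/2) = 1.
Δσ_z = 3×673/(2π×5.9²) × 1 = 9.2311 × 1 = 9.231 kPa

Δσ_z ≈ 9.23 kPa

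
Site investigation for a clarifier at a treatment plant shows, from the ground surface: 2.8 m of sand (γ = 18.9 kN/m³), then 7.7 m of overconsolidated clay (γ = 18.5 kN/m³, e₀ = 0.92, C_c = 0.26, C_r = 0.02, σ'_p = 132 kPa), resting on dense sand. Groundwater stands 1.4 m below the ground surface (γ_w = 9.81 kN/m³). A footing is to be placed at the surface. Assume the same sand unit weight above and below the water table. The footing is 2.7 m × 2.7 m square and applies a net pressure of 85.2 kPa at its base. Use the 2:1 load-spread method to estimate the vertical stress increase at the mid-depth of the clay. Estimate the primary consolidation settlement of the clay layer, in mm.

S_c ≈ 3.25 mm

Mid-depth of clay below the ground surface: z = 2.8 + 7.7/2 = 6.65 m.
Total vertical stress at mid-clay: σ_v = 18.9×2.8 + 18.5×3.85 = 124.15 kPa.
Pore pressure: u = 9.81×(6.65 − 1.4) = 51.503 kPa.
Initial effective stress: σ'_0 = σ_v − u = 124.15 − 51.503 = 72.647 kPa.
Stress increase at mid-clay by the 2:1 spreading method:
Δσ = qBL/((B+z)(L+z)) = 85.2×2.7×2.7/((2.7+6.65)(2.7+6.65)) = 7.1047 kPa
Final effective stress: σ'_f = 72.647 + 7.1047 = 79.752 kPa.
σ'_f = 79.752 ≤ σ'_p = 132 kPa, so the clay remains overconsolidated and only the recompression index applies:
S_c = C_r·H/(1+e₀)·log₁₀(σ'_f/σ'_0) = 0.02×7.7/1.92×log₁₀(79.752/72.647)
    = 0.080208 × 0.040524 = 0.00325 m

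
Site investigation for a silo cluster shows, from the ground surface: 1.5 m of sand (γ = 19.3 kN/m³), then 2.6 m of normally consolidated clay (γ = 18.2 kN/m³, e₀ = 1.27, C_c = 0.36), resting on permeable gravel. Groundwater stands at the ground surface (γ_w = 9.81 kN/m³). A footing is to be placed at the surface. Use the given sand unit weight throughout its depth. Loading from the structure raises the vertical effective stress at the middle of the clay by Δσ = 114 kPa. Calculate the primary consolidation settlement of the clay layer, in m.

Mid-depth of clay below the ground surface: z = 1.5 + 2.6/2 = 2.8 m.
Total vertical stress at mid-clay: σ_v = 19.3×1.5 + 18.2×1.3 = 52.61 kPa.
Pore pressure: u = 9.81×(2.8 − 0) = 27.468 kPa.
Initial effective stress: σ'_0 = σ_v − u = 52.61 − 27.468 = 25.142 kPa.
Final effective stress: σ'_f = σ'_0 + Δσ = 25.142 + 114 = 139.14 kPa.
Normally consolidated clay, so the full stress increment lies on the virgin compression line:
S_c = C_c·H/(1+e₀)·log₁₀(σ'_f/σ'_0) = 0.36×2.6/(1+1.27)×log₁₀(139.14/25.142)
    = 0.41233 × 0.74305 = 0.3064 m

S_c ≈ 0.306 m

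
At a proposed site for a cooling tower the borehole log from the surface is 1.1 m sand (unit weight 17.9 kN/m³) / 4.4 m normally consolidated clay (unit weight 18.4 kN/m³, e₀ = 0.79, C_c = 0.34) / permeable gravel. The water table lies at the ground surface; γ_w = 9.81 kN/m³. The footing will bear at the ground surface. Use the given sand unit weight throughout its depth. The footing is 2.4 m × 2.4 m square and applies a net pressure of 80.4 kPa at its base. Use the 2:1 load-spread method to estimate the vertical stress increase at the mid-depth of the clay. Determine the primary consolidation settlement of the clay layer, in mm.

S_c ≈ 150 mm

Mid-depth of clay below the ground surface: z = 1.1 + 4.4/2 = 3.3 m.
Total vertical stress at mid-clay: σ_v = 17.9×1.1 + 18.4×2.2 = 60.17 kPa.
Pore pressure: u = 9.81×(3.3 − 0) = 32.373 kPa.
Initial effective stress: σ'_0 = σ_v − u = 60.17 − 32.373 = 27.797 kPa.
Stress increase at mid-clay by the 2:1 spreading method:
Δσ = qBL/((B+z)(L+z)) = 80.4×2.4×2.4/((2.4+3.3)(2.4+3.3)) = 14.254 kPa
Final effective stress: σ'_f = σ'_0 + Δσ = 27.797 + 14.254 = 42.051 kPa.
Normally consolidated clay, so the full stress increment lies on the virgin compression line:
S_c = C_c·H/(1+e₀)·log₁₀(σ'_f/σ'_0) = 0.34×4.4/(1+0.79)×log₁₀(42.051/27.797)
    = 0.83575 × 0.17978 = 0.1503 m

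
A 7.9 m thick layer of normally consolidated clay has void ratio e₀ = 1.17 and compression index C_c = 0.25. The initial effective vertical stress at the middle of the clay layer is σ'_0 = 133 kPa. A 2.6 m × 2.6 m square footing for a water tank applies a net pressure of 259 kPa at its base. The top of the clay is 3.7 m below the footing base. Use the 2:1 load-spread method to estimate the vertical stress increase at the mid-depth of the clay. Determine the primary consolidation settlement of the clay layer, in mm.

Mid-depth of clay below the footing base: z = 3.7 + 7.9/2 = 7.65 m.
Stress increase at mid-clay by the 2:1 spreading method:
Δσ = qBL/((B+z)(L+z)) = 259×2.6×2.6/((2.6+7.65)(2.6+7.65)) = 16.665 kPa
Final effective stress: σ'_f = σ'_0 + Δσ = 133 + 16.665 = 149.66 kPa.
Normally consolidated clay, so the full stress increment lies on the virgin compression line:
S_c = C_c·H/(1+e₀)·log₁₀(σ'_f/σ'_0) = 0.25×7.9/(1+1.17)×log₁₀(149.66/133)
    = 0.91014 × 0.051254 = 0.04665 m

S_c ≈ 46.6 mm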